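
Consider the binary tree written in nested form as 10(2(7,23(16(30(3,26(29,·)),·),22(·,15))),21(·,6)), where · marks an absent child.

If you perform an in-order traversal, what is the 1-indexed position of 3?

3

In-order visits the left subtree, then the node, then the right subtree.
At 10: go left to 2.
  At 2: go left to 7.
    7 is a leaf — visit 7.
  Visit 2.
  At 2: go right to 23.
    At 23: go left to 16.
      At 16: go left to 30.
        At 30: go left to 3.
          3 is a leaf — visit 3.
        Visit 30.
        At 30: go right to 26.
          At 26: go left to 29.
            29 is a leaf — visit 29.
          Visit 26.
          At 26: no right child.
      Visit 16.
      At 16: no right child.
    Visit 23.
    At 23: go right to 22.
      At 22: no left child.
      Visit 22.
      At 22: go right to 15.
        15 is a leaf — visit 15.
Visit 10.
At 10: go right to 21.
  At 21: no left child.
  Visit 21.
  At 21: go right to 6.
    6 is a leaf — visit 6.
Full in-order sequence: 7, 2, 3, 30, 29, 26, 16, 23, 22, 15, 10, 21, 6.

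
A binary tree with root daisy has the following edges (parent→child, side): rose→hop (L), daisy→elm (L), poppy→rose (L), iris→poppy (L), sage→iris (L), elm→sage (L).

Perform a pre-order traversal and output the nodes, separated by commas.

Pre-order visits the node, then its left subtree, then its right subtree.
Visit daisy.
At daisy: go left to elm.
  Visit elm.
  At elm: go left to sage.
    Visit sage.
    At sage: go left to iris.
      Visit iris.
      At iris: go left to poppy.
        Visit poppy.
        At poppy: go left to rose.
          Visit rose.
          At rose: go left to hop.
            hop is a leaf — visit hop.
          At rose: no right child.
        At poppy: no right child.
      At iris: no right child.
    At sage: no right child.
  At elm: no right child.
At daisy: no right child.

daisy, elm, sage, iris, poppy, rose, hop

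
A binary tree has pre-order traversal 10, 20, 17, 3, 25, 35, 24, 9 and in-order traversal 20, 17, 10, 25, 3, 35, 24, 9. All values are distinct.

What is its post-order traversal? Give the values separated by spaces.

The first element of pre-order is the root; it splits in-order into left and right subtrees.
Root 10: left subtree has 2 nodes {20, 17}, right has 5 {25, 3, 35, 24, 9}.
  Root 20: left subtree has 0 nodes { }, right has 1 {17}.
  Root 3: left subtree has 1 node {25}, right has 3 {35, 24, 9}.
    Root 35: left subtree has 0 nodes { }, right has 2 {24, 9}.
      Root 24: left subtree has 0 nodes { }, right has 1 {9}.

17 20 25 9 24 35 3 10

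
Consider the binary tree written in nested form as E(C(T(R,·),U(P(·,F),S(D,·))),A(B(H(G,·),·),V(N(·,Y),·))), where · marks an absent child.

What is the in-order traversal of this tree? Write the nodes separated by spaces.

In-order visits the left subtree, then the node, then the right subtree.
At E: go left to C.
  At C: go left to T.
    At T: go left to R.
      R is a leaf — visit R.
    Visit T.
    At T: no right child.
  Visit C.
  At C: go right to U.
    At U: go left to P.
      At P: no left child.
      Visit P.
      At P: go right to F.
        F is a leaf — visit F.
    Visit U.
    At U: go right to S.
      At S: go left to D.
        D is a leaf — visit D.
      Visit S.
      At S: no right child.
Visit E.
At E: go right to A.
  At A: go left to B.
    At B: go left to H.
      At H: go left to G.
        G is a leaf — visit G.
      Visit H.
      At H: no right child.
    Visit B.
    At B: no right child.
  Visit A.
  At A: go right to V.
    At V: go left to N.
      At N: no left child.
      Visit N.
      At N: go right to Y.
        Y is a leaf — visit Y.
    Visit V.
    At V: no right child.

R T C P F U D S E G H B A N Y V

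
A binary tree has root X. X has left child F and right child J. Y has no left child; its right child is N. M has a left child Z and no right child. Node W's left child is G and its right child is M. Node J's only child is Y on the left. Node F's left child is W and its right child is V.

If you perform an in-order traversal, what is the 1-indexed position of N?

In-order visits the left subtree, then the node, then the right subtree.
At X: go left to F.
  At F: go left to W.
    At W: go left to G.
      G is a leaf — visit G.
    Visit W.
    At W: go right to M.
      At M: go left to Z.
        Z is a leaf — visit Z.
      Visit M.
      At M: no right child.
  Visit F.
  At F: go right to V.
    V is a leaf — visit V.
Visit X.
At X: go right to J.
  At J: go left to Y.
    At Y: no left child.
    Visit Y.
    At Y: go right to N.
      N is a leaf — visit N.
  Visit J.
  At J: no right child.
Full in-order sequence: G, W, Z, M, F, V, X, Y, N, J.

9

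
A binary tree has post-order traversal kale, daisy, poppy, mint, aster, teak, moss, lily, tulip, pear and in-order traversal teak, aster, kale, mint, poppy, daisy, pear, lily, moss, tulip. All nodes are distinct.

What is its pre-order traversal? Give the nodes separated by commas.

pear, teak, aster, mint, kale, poppy, daisy, tulip, lily, moss

The last element of post-order is the root; it splits in-order into left and right subtrees.
Root pear: left subtree has 6 nodes {teak, aster, kale, mint, poppy, daisy}, right has 3 {lily, moss, tulip}.
  Root teak: left subtree has 0 nodes { }, right has 5 {aster, kale, mint, poppy, daisy}.
    Root aster: left subtree has 0 nodes { }, right has 4 {kale, mint, poppy, daisy}.
      Root mint: left subtree has 1 node {kale}, right has 2 {poppy, daisy}.
        Root poppy: left subtree has 0 nodes { }, right has 1 {daisy}.
  Root tulip: left subtree has 2 nodes {lily, moss}, right has 0 { }.
    Root lily: left subtree has 0 nodes { }, right has 1 {moss}.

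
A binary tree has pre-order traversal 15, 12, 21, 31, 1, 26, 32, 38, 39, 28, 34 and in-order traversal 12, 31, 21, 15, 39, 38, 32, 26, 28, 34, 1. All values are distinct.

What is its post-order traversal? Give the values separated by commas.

The first element of pre-order is the root; it splits in-order into left and right subtrees.
Root 15: left subtree has 3 nodes {12, 31, 21}, right has 7 {39, 38, 32, 26, 28, 34, 1}.
  Root 12: left subtree has 0 nodes { }, right has 2 {31, 21}.
    Root 21: left subtree has 1 node {31}, right has 0 { }.
  Root 1: left subtree has 6 nodes {39, 38, 32, 26, 28, 34}, right has 0 { }.
    Root 26: left subtree has 3 nodes {39, 38, 32}, right has 2 {28, 34}.
      Root 32: left subtree has 2 nodes {39, 38}, right has 0 { }.
        Root 38: left subtree has 1 node {39}, right has 0 { }.
      Root 28: left subtree has 0 nodes { }, right has 1 {34}.

31, 21, 12, 39, 38, 32, 34, 28, 26, 1, 15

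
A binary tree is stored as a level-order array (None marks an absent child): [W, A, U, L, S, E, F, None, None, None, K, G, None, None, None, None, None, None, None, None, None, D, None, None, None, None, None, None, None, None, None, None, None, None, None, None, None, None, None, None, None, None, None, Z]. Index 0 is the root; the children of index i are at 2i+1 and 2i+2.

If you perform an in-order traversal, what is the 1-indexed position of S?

3

In-order visits the left subtree, then the node, then the right subtree.
At W: go left to A.
  At A: go left to L.
    L is a leaf — visit L.
  Visit A.
  At A: go right to S.
    At S: no left child.
    Visit S.
    At S: go right to K.
      At K: go left to D.
        At D: go left to Z.
          Z is a leaf — visit Z.
        Visit D.
        At D: no right child.
      Visit K.
      At K: no right child.
Visit W.
At W: go right to U.
  At U: go left to E.
    At E: go left to G.
      G is a leaf — visit G.
    Visit E.
    At E: no right child.
  Visit U.
  At U: go right to F.
    F is a leaf — visit F.
Full in-order sequence: L, A, S, Z, D, K, W, G, E, U, F.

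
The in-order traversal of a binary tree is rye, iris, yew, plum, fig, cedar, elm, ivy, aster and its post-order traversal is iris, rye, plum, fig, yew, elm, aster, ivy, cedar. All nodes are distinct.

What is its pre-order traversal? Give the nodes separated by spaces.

The last element of post-order is the root; it splits in-order into left and right subtrees.
Root cedar: left subtree has 5 nodes {rye, iris, yew, plum, fig}, right has 3 {elm, ivy, aster}.
  Root yew: left subtree has 2 nodes {rye, iris}, right has 2 {plum, fig}.
    Root rye: left subtree has 0 nodes { }, right has 1 {iris}.
    Root fig: left subtree has 1 node {plum}, right has 0 { }.
  Root ivy: left subtree has 1 node {elm}, right has 1 {aster}.

cedar yew rye iris fig plum ivy elm aster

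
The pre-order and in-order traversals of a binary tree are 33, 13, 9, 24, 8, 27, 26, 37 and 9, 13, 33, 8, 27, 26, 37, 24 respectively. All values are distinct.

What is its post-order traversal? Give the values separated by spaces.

The first element of pre-order is the root; it splits in-order into left and right subtrees.
Root 33: left subtree has 2 nodes {9, 13}, right has 5 {8, 27, 26, 37, 24}.
  Root 13: left subtree has 1 node {9}, right has 0 { }.
  Root 24: left subtree has 4 nodes {8, 27, 26, 37}, right has 0 { }.
    Root 8: left subtree has 0 nodes { }, right has 3 {27, 26, 37}.
      Root 27: left subtree has 0 nodes { }, right has 2 {26, 37}.
        Root 26: left subtree has 0 nodes { }, right has 1 {37}.

9 13 37 26 27 8 24 33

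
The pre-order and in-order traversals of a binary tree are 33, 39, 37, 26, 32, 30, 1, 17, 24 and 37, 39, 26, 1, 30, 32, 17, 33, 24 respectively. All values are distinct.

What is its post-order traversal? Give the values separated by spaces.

The first element of pre-order is the root; it splits in-order into left and right subtrees.
Root 33: left subtree has 7 nodes {37, 39, 26, 1, 30, 32, 17}, right has 1 {24}.
  Root 39: left subtree has 1 node {37}, right has 5 {26, 1, 30, 32, 17}.
    Root 26: left subtree has 0 nodes { }, right has 4 {1, 30, 32, 17}.
      Root 32: left subtree has 2 nodes {1, 30}, right has 1 {17}.
        Root 30: left subtree has 1 node {1}, right has 0 { }.

37 1 30 17 32 26 39 24 33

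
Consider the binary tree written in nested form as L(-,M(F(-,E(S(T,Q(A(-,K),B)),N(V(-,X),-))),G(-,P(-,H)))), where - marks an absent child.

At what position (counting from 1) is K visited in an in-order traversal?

6

In-order visits the left subtree, then the node, then the right subtree.
At L: no left child.
Visit L.
At L: go right to M.
  At M: go left to F.
    At F: no left child.
    Visit F.
    At F: go right to E.
      At E: go left to S.
        At S: go left to T.
          T is a leaf — visit T.
        Visit S.
        At S: go right to Q.
          At Q: go left to A.
            At A: no left child.
            Visit A.
            At A: go right to K.
              K is a leaf — visit K.
          Visit Q.
          At Q: go right to B.
            B is a leaf — visit B.
      Visit E.
      At E: go right to N.
        At N: go left to V.
          At V: no left child.
          Visit V.
          At V: go right to X.
            X is a leaf — visit X.
        Visit N.
        At N: no right child.
  Visit M.
  At M: go right to G.
    At G: no left child.
    Visit G.
    At G: go right to P.
      At P: no left child.
      Visit P.
      At P: go right to H.
        H is a leaf — visit H.
Full in-order sequence: L, F, T, S, A, K, Q, B, E, V, X, N, M, G, P, H.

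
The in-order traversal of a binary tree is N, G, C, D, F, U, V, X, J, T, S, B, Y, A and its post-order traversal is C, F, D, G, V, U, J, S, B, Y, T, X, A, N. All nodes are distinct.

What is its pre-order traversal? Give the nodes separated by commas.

The last element of post-order is the root; it splits in-order into left and right subtrees.
Root N: left subtree has 0 nodes { }, right has 13 {G, C, D, F, U, V, X, J, T, S, B, Y, A}.
  Root A: left subtree has 12 nodes {G, C, D, F, U, V, X, J, T, S, B, Y}, right has 0 { }.
    Root X: left subtree has 6 nodes {G, C, D, F, U, V}, right has 5 {J, T, S, B, Y}.
      Root U: left subtree has 4 nodes {G, C, D, F}, right has 1 {V}.
        Root G: left subtree has 0 nodes { }, right has 3 {C, D, F}.
          Root D: left subtree has 1 node {C}, right has 1 {F}.
      Root T: left subtree has 1 node {J}, right has 3 {S, B, Y}.
        Root Y: left subtree has 2 nodes {S, B}, right has 0 { }.
          Root B: left subtree has 1 node {S}, right has 0 { }.

N, A, X, U, G, D, C, F, V, T, J, Y, B, S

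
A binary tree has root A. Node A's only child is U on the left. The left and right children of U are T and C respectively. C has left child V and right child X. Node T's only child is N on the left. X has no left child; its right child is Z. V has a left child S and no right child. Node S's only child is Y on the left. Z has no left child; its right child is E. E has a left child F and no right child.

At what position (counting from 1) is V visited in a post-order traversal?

5

Post-order visits the left subtree, then the right subtree, then the node.
At A: go left to U.
  At U: go left to T.
    At T: go left to N.
      N is a leaf — visit N.
    At T: no right child.
    Visit T.
  At U: go right to C.
    At C: go left to V.
      At V: go left to S.
        At S: go left to Y.
          Y is a leaf — visit Y.
        At S: no right child.
        Visit S.
      At V: no right child.
      Visit V.
    At C: go right to X.
      At X: no left child.
      At X: go right to Z.
        At Z: no left child.
        At Z: go right to E.
          At E: go left to F.
            F is a leaf — visit F.
          At E: no right child.
          Visit E.
        Visit Z.
      Visit X.
    Visit C.
  Visit U.
At A: no right child.
Visit A.
Full post-order sequence: N, T, Y, S, V, F, E, Z, X, C, U, A.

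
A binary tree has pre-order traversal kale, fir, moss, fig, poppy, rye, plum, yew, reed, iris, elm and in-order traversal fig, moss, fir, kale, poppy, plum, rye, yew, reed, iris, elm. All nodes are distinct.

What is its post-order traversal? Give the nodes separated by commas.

fig, moss, fir, plum, elm, iris, reed, yew, rye, poppy, kale

The first element of pre-order is the root; it splits in-order into left and right subtrees.
Root kale: left subtree has 3 nodes {fig, moss, fir}, right has 7 {poppy, plum, rye, yew, reed, iris, elm}.
  Root fir: left subtree has 2 nodes {fig, moss}, right has 0 { }.
    Root moss: left subtree has 1 node {fig}, right has 0 { }.
  Root poppy: left subtree has 0 nodes { }, right has 6 {plum, rye, yew, reed, iris, elm}.
    Root rye: left subtree has 1 node {plum}, right has 4 {yew, reed, iris, elm}.
      Root yew: left subtree has 0 nodes { }, right has 3 {reed, iris, elm}.
        Root reed: left subtree has 0 nodes { }, right has 2 {iris, elm}.
          Root iris: left subtree has 0 nodes { }, right has 1 {elm}.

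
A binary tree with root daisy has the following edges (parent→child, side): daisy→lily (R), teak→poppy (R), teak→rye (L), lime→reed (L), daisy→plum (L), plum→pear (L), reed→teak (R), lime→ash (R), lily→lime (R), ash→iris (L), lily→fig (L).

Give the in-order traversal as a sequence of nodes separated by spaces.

pear plum daisy fig lily reed rye teak poppy lime iris ash

In-order visits the left subtree, then the node, then the right subtree.
At daisy: go left to plum.
  At plum: go left to pear.
    pear is a leaf — visit pear.
  Visit plum.
  At plum: no right child.
Visit daisy.
At daisy: go right to lily.
  At lily: go left to fig.
    fig is a leaf — visit fig.
  Visit lily.
  At lily: go right to lime.
    At lime: go left to reed.
      At reed: no left child.
      Visit reed.
      At reed: go right to teak.
        At teak: go left to rye.
          rye is a leaf — visit rye.
        Visit teak.
        At teak: go right to poppy.
          poppy is a leaf — visit poppy.
    Visit lime.
    At lime: go right to ash.
      At ash: go left to iris.
        iris is a leaf — visit iris.
      Visit ash.
      At ash: no right child.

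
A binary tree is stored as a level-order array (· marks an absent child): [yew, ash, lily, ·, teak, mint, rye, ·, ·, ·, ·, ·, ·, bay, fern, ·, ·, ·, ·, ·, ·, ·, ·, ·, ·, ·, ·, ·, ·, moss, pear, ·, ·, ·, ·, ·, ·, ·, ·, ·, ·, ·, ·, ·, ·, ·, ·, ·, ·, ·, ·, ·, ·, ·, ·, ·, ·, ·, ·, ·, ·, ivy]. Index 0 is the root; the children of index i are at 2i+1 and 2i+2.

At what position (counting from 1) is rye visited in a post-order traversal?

9

Post-order visits the left subtree, then the right subtree, then the node.
At yew: go left to ash.
  At ash: no left child.
  At ash: go right to teak.
    teak is a leaf — visit teak.
  Visit ash.
At yew: go right to lily.
  At lily: go left to mint.
    mint is a leaf — visit mint.
  At lily: go right to rye.
    At rye: go left to bay.
      bay is a leaf — visit bay.
    At rye: go right to fern.
      At fern: go left to moss.
        moss is a leaf — visit moss.
      At fern: go right to pear.
        At pear: go left to ivy.
          ivy is a leaf — visit ivy.
        At pear: no right child.
        Visit pear.
      Visit fern.
    Visit rye.
  Visit lily.
Visit yew.
Full post-order sequence: teak, ash, mint, bay, moss, ivy, pear, fern, rye, lily, yew.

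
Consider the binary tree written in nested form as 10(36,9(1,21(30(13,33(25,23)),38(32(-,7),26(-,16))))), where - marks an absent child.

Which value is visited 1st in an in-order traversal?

In-order visits the left subtree, then the node, then the right subtree.
At 10: go left to 36.
  36 is a leaf — visit 36.
Visit 10.
At 10: go right to 9.
  At 9: go left to 1.
    1 is a leaf — visit 1.
  Visit 9.
  At 9: go right to 21.
    At 21: go left to 30.
      At 30: go left to 13.
        13 is a leaf — visit 13.
      Visit 30.
      At 30: go right to 33.
        At 33: go left to 25.
          25 is a leaf — visit 25.
        Visit 33.
        At 33: go right to 23.
          23 is a leaf — visit 23.
    Visit 21.
    At 21: go right to 38.
      At 38: go left to 32.
        At 32: no left child.
        Visit 32.
        At 32: go right to 7.
          7 is a leaf — visit 7.
      Visit 38.
      At 38: go right to 26.
        At 26: no left child.
        Visit 26.
        At 26: go right to 16.
          16 is a leaf — visit 16.
Full in-order sequence: 36, 10, 1, 9, 13, 30, 25, 33, 23, 21, 32, 7, 38, 26, 16.

36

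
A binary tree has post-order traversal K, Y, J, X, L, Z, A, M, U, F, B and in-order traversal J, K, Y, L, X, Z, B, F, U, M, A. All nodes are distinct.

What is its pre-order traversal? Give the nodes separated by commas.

B, Z, L, J, Y, K, X, F, U, M, A

The last element of post-order is the root; it splits in-order into left and right subtrees.
Root B: left subtree has 6 nodes {J, K, Y, L, X, Z}, right has 4 {F, U, M, A}.
  Root Z: left subtree has 5 nodes {J, K, Y, L, X}, right has 0 { }.
    Root L: left subtree has 3 nodes {J, K, Y}, right has 1 {X}.
      Root J: left subtree has 0 nodes { }, right has 2 {K, Y}.
        Root Y: left subtree has 1 node {K}, right has 0 { }.
  Root F: left subtree has 0 nodes { }, right has 3 {U, M, A}.
    Root U: left subtree has 0 nodes { }, right has 2 {M, A}.
      Root M: left subtree has 0 nodes { }, right has 1 {A}.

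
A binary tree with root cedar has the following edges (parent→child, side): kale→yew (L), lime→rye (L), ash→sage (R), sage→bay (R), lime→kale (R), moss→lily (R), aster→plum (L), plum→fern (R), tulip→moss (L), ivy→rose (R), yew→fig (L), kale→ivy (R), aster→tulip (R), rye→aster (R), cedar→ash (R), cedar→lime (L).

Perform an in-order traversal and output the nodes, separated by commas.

In-order visits the left subtree, then the node, then the right subtree.
At cedar: go left to lime.
  At lime: go left to rye.
    At rye: no left child.
    Visit rye.
    At rye: go right to aster.
      At aster: go left to plum.
        At plum: no left child.
        Visit plum.
        At plum: go right to fern.
          fern is a leaf — visit fern.
      Visit aster.
      At aster: go right to tulip.
        At tulip: go left to moss.
          At moss: no left child.
          Visit moss.
          At moss: go right to lily.
            lily is a leaf — visit lily.
        Visit tulip.
        At tulip: no right child.
  Visit lime.
  At lime: go right to kale.
    At kale: go left to yew.
      At yew: go left to fig.
        fig is a leaf — visit fig.
      Visit yew.
      At yew: no right child.
    Visit kale.
    At kale: go right to ivy.
      At ivy: no left child.
      Visit ivy.
      At ivy: go right to rose.
        rose is a leaf — visit rose.
Visit cedar.
At cedar: go right to ash.
  At ash: no left child.
  Visit ash.
  At ash: go right to sage.
    At sage: no left child.
    Visit sage.
    At sage: go right to bay.
      bay is a leaf — visit bay.

rye, plum, fern, aster, moss, lily, tulip, lime, fig, yew, kale, ivy, rose, cedar, ash, sage, bay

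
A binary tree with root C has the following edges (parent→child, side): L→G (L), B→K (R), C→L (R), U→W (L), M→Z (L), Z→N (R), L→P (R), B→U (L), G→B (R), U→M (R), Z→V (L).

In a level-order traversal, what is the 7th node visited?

Level-order visits nodes level by level from the root, left to right within each level.
Level 0: C
Level 1: L
Level 2: G, P
Level 3: B
Level 4: U, K
Level 5: W, M
Level 6: Z
Level 7: V, N
Full level-order sequence: C, L, G, P, B, U, K, W, M, Z, V, N.

K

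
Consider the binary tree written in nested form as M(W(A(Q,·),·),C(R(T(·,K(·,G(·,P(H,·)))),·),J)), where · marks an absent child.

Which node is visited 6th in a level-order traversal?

J

Level-order visits nodes level by level from the root, left to right within each level.
Level 0: M
Level 1: W, C
Level 2: A, R, J
Level 3: Q, T
Level 4: K
Level 5: G
Level 6: P
Level 7: H
Full level-order sequence: M, W, C, A, R, J, Q, T, K, G, P, H.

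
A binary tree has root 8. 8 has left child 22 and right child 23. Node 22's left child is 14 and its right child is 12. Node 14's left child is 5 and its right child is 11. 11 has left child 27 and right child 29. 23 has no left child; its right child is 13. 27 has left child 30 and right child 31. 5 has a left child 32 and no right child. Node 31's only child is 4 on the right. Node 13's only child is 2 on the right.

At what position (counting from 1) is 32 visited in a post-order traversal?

1

Post-order visits the left subtree, then the right subtree, then the node.
At 8: go left to 22.
  At 22: go left to 14.
    At 14: go left to 5.
      At 5: go left to 32.
        32 is a leaf — visit 32.
      At 5: no right child.
      Visit 5.
    At 14: go right to 11.
      At 11: go left to 27.
        At 27: go left to 30.
          30 is a leaf — visit 30.
        At 27: go right to 31.
          At 31: no left child.
          At 31: go right to 4.
            4 is a leaf — visit 4.
          Visit 31.
        Visit 27.
      At 11: go right to 29.
        29 is a leaf — visit 29.
      Visit 11.
    Visit 14.
  At 22: go right to 12.
    12 is a leaf — visit 12.
  Visit 22.
At 8: go right to 23.
  At 23: no left child.
  At 23: go right to 13.
    At 13: no left child.
    At 13: go right to 2.
      2 is a leaf — visit 2.
    Visit 13.
  Visit 23.
Visit 8.
Full post-order sequence: 32, 5, 30, 4, 31, 27, 29, 11, 14, 12, 22, 2, 13, 23, 8.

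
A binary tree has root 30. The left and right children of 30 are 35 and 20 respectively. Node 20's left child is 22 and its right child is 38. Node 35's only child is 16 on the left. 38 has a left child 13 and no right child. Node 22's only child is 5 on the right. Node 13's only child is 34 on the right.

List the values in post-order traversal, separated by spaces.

16 35 5 22 34 13 38 20 30

Post-order visits the left subtree, then the right subtree, then the node.
At 30: go left to 35.
  At 35: go left to 16.
    16 is a leaf — visit 16.
  At 35: no right child.
  Visit 35.
At 30: go right to 20.
  At 20: go left to 22.
    At 22: no left child.
    At 22: go right to 5.
      5 is a leaf — visit 5.
    Visit 22.
  At 20: go right to 38.
    At 38: go left to 13.
      At 13: no left child.
      At 13: go right to 34.
        34 is a leaf — visit 34.
      Visit 13.
    At 38: no right child.
    Visit 38.
  Visit 20.
Visit 30.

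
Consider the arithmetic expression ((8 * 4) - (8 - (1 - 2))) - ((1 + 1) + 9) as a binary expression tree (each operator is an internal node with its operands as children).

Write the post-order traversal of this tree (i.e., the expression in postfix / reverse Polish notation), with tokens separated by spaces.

Post-order on an expression tree gives postfix notation: for each operator, emit left operand, right operand, then the operator.

8 4 * 8 1 2 - - - 1 1 + 9 + -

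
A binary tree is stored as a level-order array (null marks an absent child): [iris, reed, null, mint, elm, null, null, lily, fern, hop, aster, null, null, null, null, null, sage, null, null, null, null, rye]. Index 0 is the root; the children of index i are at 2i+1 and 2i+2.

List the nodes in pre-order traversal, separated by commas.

Pre-order visits the node, then its left subtree, then its right subtree.
Visit iris.
At iris: go left to reed.
  Visit reed.
  At reed: go left to mint.
    Visit mint.
    At mint: go left to lily.
      Visit lily.
      At lily: no left child.
      At lily: go right to sage.
        sage is a leaf — visit sage.
    At mint: go right to fern.
      fern is a leaf — visit fern.
  At reed: go right to elm.
    Visit elm.
    At elm: go left to hop.
      hop is a leaf — visit hop.
    At elm: go right to aster.
      Visit aster.
      At aster: go left to rye.
        rye is a leaf — visit rye.
      At aster: no right child.
At iris: no right child.

iris, reed, mint, lily, sage, fern, elm, hop, aster, rye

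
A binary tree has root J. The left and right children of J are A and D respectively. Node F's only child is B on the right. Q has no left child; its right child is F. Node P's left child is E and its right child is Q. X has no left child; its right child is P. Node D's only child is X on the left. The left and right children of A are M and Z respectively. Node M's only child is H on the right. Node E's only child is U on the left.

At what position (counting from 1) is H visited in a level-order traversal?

7

Level-order visits nodes level by level from the root, left to right within each level.
Level 0: J
Level 1: A, D
Level 2: M, Z, X
Level 3: H, P
Level 4: E, Q
Level 5: U, F
Level 6: B
Full level-order sequence: J, A, D, M, Z, X, H, P, E, Q, U, F, B.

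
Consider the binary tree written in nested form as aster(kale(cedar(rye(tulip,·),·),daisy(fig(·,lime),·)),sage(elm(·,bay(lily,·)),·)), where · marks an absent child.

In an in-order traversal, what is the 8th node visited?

In-order visits the left subtree, then the node, then the right subtree.
At aster: go left to kale.
  At kale: go left to cedar.
    At cedar: go left to rye.
      At rye: go left to tulip.
        tulip is a leaf — visit tulip.
      Visit rye.
      At rye: no right child.
    Visit cedar.
    At cedar: no right child.
  Visit kale.
  At kale: go right to daisy.
    At daisy: go left to fig.
      At fig: no left child.
      Visit fig.
      At fig: go right to lime.
        lime is a leaf — visit lime.
    Visit daisy.
    At daisy: no right child.
Visit aster.
At aster: go right to sage.
  At sage: go left to elm.
    At elm: no left child.
    Visit elm.
    At elm: go right to bay.
      At bay: go left to lily.
        lily is a leaf — visit lily.
      Visit bay.
      At bay: no right child.
  Visit sage.
  At sage: no right child.
Full in-order sequence: tulip, rye, cedar, kale, fig, lime, daisy, aster, elm, lily, bay, sage.

aster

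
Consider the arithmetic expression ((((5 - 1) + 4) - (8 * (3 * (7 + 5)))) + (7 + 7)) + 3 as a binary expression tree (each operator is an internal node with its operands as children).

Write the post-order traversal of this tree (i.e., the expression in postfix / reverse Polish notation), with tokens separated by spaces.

Post-order on an expression tree gives postfix notation: for each operator, emit left operand, right operand, then the operator.

5 1 - 4 + 8 3 7 5 + * * - 7 7 + + 3 +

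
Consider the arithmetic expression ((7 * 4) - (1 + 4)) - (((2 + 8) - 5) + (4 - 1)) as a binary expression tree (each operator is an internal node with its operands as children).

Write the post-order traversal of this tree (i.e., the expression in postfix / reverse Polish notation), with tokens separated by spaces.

Post-order on an expression tree gives postfix notation: for each operator, emit left operand, right operand, then the operator.

7 4 * 1 4 + - 2 8 + 5 - 4 1 - + -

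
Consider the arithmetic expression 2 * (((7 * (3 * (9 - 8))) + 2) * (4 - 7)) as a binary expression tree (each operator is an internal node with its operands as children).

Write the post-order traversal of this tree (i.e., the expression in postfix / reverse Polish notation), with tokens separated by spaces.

Post-order on an expression tree gives postfix notation: for each operator, emit left operand, right operand, then the operator.

2 7 3 9 8 - * * 2 + 4 7 - * *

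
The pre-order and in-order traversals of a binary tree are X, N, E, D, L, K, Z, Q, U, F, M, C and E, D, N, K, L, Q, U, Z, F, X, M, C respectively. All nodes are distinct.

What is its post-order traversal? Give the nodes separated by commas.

D, E, K, U, Q, F, Z, L, N, C, M, X

The first element of pre-order is the root; it splits in-order into left and right subtrees.
Root X: left subtree has 9 nodes {E, D, N, K, L, Q, U, Z, F}, right has 2 {M, C}.
  Root N: left subtree has 2 nodes {E, D}, right has 6 {K, L, Q, U, Z, F}.
    Root E: left subtree has 0 nodes { }, right has 1 {D}.
    Root L: left subtree has 1 node {K}, right has 4 {Q, U, Z, F}.
      Root Z: left subtree has 2 nodes {Q, U}, right has 1 {F}.
        Root Q: left subtree has 0 nodes { }, right has 1 {U}.
  Root M: left subtree has 0 nodes { }, right has 1 {C}.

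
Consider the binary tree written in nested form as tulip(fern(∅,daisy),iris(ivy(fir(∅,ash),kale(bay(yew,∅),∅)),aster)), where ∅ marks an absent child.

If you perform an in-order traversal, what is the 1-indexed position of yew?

7

In-order visits the left subtree, then the node, then the right subtree.
At tulip: go left to fern.
  At fern: no left child.
  Visit fern.
  At fern: go right to daisy.
    daisy is a leaf — visit daisy.
Visit tulip.
At tulip: go right to iris.
  At iris: go left to ivy.
    At ivy: go left to fir.
      At fir: no left child.
      Visit fir.
      At fir: go right to ash.
        ash is a leaf — visit ash.
    Visit ivy.
    At ivy: go right to kale.
      At kale: go left to bay.
        At bay: go left to yew.
          yew is a leaf — visit yew.
        Visit bay.
        At bay: no right child.
      Visit kale.
      At kale: no right child.
  Visit iris.
  At iris: go right to aster.
    aster is a leaf — visit aster.
Full in-order sequence: fern, daisy, tulip, fir, ash, ivy, yew, bay, kale, iris, aster.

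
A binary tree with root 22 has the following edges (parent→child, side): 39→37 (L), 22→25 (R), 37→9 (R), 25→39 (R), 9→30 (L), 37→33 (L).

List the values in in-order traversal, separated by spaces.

In-order visits the left subtree, then the node, then the right subtree.
At 22: no left child.
Visit 22.
At 22: go right to 25.
  At 25: no left child.
  Visit 25.
  At 25: go right to 39.
    At 39: go left to 37.
      At 37: go left to 33.
        33 is a leaf — visit 33.
      Visit 37.
      At 37: go right to 9.
        At 9: go left to 30.
          30 is a leaf — visit 30.
        Visit 9.
        At 9: no right child.
    Visit 39.
    At 39: no right child.

22 25 33 37 30 9 39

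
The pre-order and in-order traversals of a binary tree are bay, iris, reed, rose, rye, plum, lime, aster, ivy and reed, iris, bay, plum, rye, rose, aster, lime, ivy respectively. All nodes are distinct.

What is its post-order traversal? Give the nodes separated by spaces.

reed iris plum rye aster ivy lime rose bay

The first element of pre-order is the root; it splits in-order into left and right subtrees.
Root bay: left subtree has 2 nodes {reed, iris}, right has 6 {plum, rye, rose, aster, lime, ivy}.
  Root iris: left subtree has 1 node {reed}, right has 0 { }.
  Root rose: left subtree has 2 nodes {plum, rye}, right has 3 {aster, lime, ivy}.
    Root rye: left subtree has 1 node {plum}, right has 0 { }.
    Root lime: left subtree has 1 node {aster}, right has 1 {ivy}.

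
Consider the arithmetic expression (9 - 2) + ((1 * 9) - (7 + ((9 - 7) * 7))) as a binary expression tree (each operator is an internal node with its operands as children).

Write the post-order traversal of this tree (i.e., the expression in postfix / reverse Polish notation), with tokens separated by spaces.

9 2 - 1 9 * 7 9 7 - 7 * + - +

Post-order on an expression tree gives postfix notation: for each operator, emit left operand, right operand, then the operator.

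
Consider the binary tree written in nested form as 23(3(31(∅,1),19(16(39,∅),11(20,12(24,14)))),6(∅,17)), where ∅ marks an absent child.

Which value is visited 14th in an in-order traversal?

In-order visits the left subtree, then the node, then the right subtree.
At 23: go left to 3.
  At 3: go left to 31.
    At 31: no left child.
    Visit 31.
    At 31: go right to 1.
      1 is a leaf — visit 1.
  Visit 3.
  At 3: go right to 19.
    At 19: go left to 16.
      At 16: go left to 39.
        39 is a leaf — visit 39.
      Visit 16.
      At 16: no right child.
    Visit 19.
    At 19: go right to 11.
      At 11: go left to 20.
        20 is a leaf — visit 20.
      Visit 11.
      At 11: go right to 12.
        At 12: go left to 24.
          24 is a leaf — visit 24.
        Visit 12.
        At 12: go right to 14.
          14 is a leaf — visit 14.
Visit 23.
At 23: go right to 6.
  At 6: no left child.
  Visit 6.
  At 6: go right to 17.
    17 is a leaf — visit 17.
Full in-order sequence: 31, 1, 3, 39, 16, 19, 20, 11, 24, 12, 14, 23, 6, 17.

17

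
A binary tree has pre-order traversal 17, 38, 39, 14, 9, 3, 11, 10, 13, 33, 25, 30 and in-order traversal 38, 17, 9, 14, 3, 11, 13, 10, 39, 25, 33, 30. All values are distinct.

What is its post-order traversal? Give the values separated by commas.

38, 9, 13, 10, 11, 3, 14, 25, 30, 33, 39, 17

The first element of pre-order is the root; it splits in-order into left and right subtrees.
Root 17: left subtree has 1 node {38}, right has 10 {9, 14, 3, 11, 13, 10, 39, 25, 33, 30}.
  Root 39: left subtree has 6 nodes {9, 14, 3, 11, 13, 10}, right has 3 {25, 33, 30}.
    Root 14: left subtree has 1 node {9}, right has 4 {3, 11, 13, 10}.
      Root 3: left subtree has 0 nodes { }, right has 3 {11, 13, 10}.
        Root 11: left subtree has 0 nodes { }, right has 2 {13, 10}.
          Root 10: left subtree has 1 node {13}, right has 0 { }.
    Root 33: left subtree has 1 node {25}, right has 1 {30}.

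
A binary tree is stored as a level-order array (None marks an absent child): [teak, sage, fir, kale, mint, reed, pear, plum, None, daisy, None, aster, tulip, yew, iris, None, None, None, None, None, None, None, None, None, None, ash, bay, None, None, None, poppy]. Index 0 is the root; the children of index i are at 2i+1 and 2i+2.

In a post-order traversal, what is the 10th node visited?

Post-order visits the left subtree, then the right subtree, then the node.
At teak: go left to sage.
  At sage: go left to kale.
    At kale: go left to plum.
      plum is a leaf — visit plum.
    At kale: no right child.
    Visit kale.
  At sage: go right to mint.
    At mint: go left to daisy.
      daisy is a leaf — visit daisy.
    At mint: no right child.
    Visit mint.
  Visit sage.
At teak: go right to fir.
  At fir: go left to reed.
    At reed: go left to aster.
      aster is a leaf — visit aster.
    At reed: go right to tulip.
      At tulip: go left to ash.
        ash is a leaf — visit ash.
      At tulip: go right to bay.
        bay is a leaf — visit bay.
      Visit tulip.
    Visit reed.
  At fir: go right to pear.
    At pear: go left to yew.
      yew is a leaf — visit yew.
    At pear: go right to iris.
      At iris: no left child.
      At iris: go right to poppy.
        poppy is a leaf — visit poppy.
      Visit iris.
    Visit pear.
  Visit fir.
Visit teak.
Full post-order sequence: plum, kale, daisy, mint, sage, aster, ash, bay, tulip, reed, yew, poppy, iris, pear, fir, teak.

reed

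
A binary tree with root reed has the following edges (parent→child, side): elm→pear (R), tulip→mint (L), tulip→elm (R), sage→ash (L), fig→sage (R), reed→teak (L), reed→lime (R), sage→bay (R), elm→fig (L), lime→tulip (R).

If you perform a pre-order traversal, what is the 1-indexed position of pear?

Pre-order visits the node, then its left subtree, then its right subtree.
Visit reed.
At reed: go left to teak.
  teak is a leaf — visit teak.
At reed: go right to lime.
  Visit lime.
  At lime: no left child.
  At lime: go right to tulip.
    Visit tulip.
    At tulip: go left to mint.
      mint is a leaf — visit mint.
    At tulip: go right to elm.
      Visit elm.
      At elm: go left to fig.
        Visit fig.
        At fig: no left child.
        At fig: go right to sage.
          Visit sage.
          At sage: go left to ash.
            ash is a leaf — visit ash.
          At sage: go right to bay.
            bay is a leaf — visit bay.
      At elm: go right to pear.
        pear is a leaf — visit pear.
Full pre-order sequence: reed, teak, lime, tulip, mint, elm, fig, sage, ash, bay, pear.

11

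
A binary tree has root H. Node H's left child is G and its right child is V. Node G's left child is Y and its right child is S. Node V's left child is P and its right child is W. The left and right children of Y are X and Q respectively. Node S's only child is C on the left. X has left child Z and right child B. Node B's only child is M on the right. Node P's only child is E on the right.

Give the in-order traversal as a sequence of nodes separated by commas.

In-order visits the left subtree, then the node, then the right subtree.
At H: go left to G.
  At G: go left to Y.
    At Y: go left to X.
      At X: go left to Z.
        Z is a leaf — visit Z.
      Visit X.
      At X: go right to B.
        At B: no left child.
        Visit B.
        At B: go right to M.
          M is a leaf — visit M.
    Visit Y.
    At Y: go right to Q.
      Q is a leaf — visit Q.
  Visit G.
  At G: go right to S.
    At S: go left to C.
      C is a leaf — visit C.
    Visit S.
    At S: no right child.
Visit H.
At H: go right to V.
  At V: go left to P.
    At P: no left child.
    Visit P.
    At P: go right to E.
      E is a leaf — visit E.
  Visit V.
  At V: go right to W.
    W is a leaf — visit W.

Z, X, B, M, Y, Q, G, C, S, H, P, E, V, W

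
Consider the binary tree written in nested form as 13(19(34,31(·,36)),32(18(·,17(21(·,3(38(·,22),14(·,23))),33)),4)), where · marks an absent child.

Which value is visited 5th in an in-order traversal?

In-order visits the left subtree, then the node, then the right subtree.
At 13: go left to 19.
  At 19: go left to 34.
    34 is a leaf — visit 34.
  Visit 19.
  At 19: go right to 31.
    At 31: no left child.
    Visit 31.
    At 31: go right to 36.
      36 is a leaf — visit 36.
Visit 13.
At 13: go right to 32.
  At 32: go left to 18.
    At 18: no left child.
    Visit 18.
    At 18: go right to 17.
      At 17: go left to 21.
        At 21: no left child.
        Visit 21.
        At 21: go right to 3.
          At 3: go left to 38.
            At 38: no left child.
            Visit 38.
            At 38: go right to 22.
              22 is a leaf — visit 22.
          Visit 3.
          At 3: go right to 14.
            At 14: no left child.
            Visit 14.
            At 14: go right to 23.
              23 is a leaf — visit 23.
      Visit 17.
      At 17: go right to 33.
        33 is a leaf — visit 33.
  Visit 32.
  At 32: go right to 4.
    4 is a leaf — visit 4.
Full in-order sequence: 34, 19, 31, 36, 13, 18, 21, 38, 22, 3, 14, 23, 17, 33, 32, 4.

13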